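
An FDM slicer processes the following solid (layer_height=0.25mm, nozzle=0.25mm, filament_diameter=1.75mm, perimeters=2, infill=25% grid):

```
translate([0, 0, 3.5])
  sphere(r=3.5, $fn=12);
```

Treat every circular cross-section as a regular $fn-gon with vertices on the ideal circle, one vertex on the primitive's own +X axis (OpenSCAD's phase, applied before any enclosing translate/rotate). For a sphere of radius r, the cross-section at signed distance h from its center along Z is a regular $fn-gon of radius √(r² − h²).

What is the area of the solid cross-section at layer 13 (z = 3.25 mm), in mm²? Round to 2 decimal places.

At z = 3.25 mm: the r=3.5 sphere contributes a regular 12-gon of circumradius √(3.5²−0.25²) = 3.491 (area = (12/2)·3.491²·sin(360°/12) = 36.56 mm²). Overall, the cross-section is a single solid region. Net area = 36.56 mm².

36.56 mm²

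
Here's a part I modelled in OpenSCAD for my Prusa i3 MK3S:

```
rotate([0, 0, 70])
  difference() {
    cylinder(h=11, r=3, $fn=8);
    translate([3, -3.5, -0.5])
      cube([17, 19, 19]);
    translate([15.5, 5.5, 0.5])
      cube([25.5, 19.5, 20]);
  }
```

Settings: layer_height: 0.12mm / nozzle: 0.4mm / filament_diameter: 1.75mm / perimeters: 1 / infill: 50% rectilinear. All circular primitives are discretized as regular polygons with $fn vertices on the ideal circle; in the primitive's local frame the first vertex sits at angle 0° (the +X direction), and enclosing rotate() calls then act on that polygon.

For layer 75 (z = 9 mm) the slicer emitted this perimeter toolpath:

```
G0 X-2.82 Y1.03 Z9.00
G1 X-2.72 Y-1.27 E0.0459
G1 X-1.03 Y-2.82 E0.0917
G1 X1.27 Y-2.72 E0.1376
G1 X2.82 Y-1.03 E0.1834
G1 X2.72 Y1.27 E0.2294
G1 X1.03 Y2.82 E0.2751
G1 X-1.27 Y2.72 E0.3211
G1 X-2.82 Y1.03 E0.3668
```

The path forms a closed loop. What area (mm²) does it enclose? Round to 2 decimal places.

Apply the shoelace formula to the sequence of (X, Y) vertices; enclosed area = 25.49 mm².

25.49 mm²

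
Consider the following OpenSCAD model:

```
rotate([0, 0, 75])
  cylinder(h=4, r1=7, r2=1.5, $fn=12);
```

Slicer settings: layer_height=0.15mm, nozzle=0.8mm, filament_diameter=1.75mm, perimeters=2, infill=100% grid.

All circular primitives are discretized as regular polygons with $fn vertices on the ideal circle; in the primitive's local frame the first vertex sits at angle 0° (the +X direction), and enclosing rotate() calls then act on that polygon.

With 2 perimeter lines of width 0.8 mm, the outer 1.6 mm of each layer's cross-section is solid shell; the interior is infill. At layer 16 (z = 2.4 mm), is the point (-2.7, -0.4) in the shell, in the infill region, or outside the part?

shell

At z = 2.4 mm: the cone contributes a regular 12-gon of circumradius 3.700 (interpolated between r1=7 and r2=1.5 at t=0.600); (whole slice rotated 75° about Z — lengths, areas and connectivity unchanged). Overall, the cross-section is a single solid region. Undo the 75° rotation: the query point maps to (-1.085, 2.504) in the un-rotated model frame. The nearest boundary edge runs (0.00, 3.70)→(-1.85, 3.20); distance from the point to it = 0.87 mm. The point is inside the cross-section, 0.87 mm from the nearest boundary — within the 1.6 mm shell band (2 × 0.8).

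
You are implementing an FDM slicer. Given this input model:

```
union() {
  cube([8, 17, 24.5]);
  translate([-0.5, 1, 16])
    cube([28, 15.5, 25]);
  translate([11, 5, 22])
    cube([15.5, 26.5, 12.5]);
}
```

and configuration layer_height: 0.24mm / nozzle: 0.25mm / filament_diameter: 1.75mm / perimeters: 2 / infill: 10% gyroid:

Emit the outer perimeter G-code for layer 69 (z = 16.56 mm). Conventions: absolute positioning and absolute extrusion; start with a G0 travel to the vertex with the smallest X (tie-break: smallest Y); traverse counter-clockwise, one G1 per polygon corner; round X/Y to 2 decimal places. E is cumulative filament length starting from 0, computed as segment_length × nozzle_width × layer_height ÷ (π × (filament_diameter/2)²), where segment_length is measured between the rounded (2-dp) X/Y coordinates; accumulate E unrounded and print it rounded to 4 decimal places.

G0 X-0.50 Y1.00 Z16.56
G1 X0.00 Y1.00 E0.0125
G1 X0.00 Y0.00 E0.0374
G1 X8.00 Y0.00 E0.2370
G1 X8.00 Y1.00 E0.2619
G1 X27.50 Y1.00 E0.7484
G1 X27.50 Y16.50 E1.1350
G1 X8.00 Y16.50 E1.6214
G1 X8.00 Y17.00 E1.6339
G1 X0.00 Y17.00 E1.8335
G1 X0.00 Y16.50 E1.8459
G1 X-0.50 Y16.50 E1.8584
G1 X-0.50 Y1.00 E2.2451

At z = 16.56 mm: the cube (footprint 8×17) is included at this height; the cube at (-0.5, 1) (footprint 28×15.5) is included at this height; the cube at (11, 5) does not reach this height (z outside [22, 34.5]); Combining (union): the regions partially overlap (shared area 124.00 mm²), so overlapping operands fuse into one piece — 1 connected region. The outline is a single polygon with 12 vertices. Extrusion per mm of travel: 0.25 × 0.24 / (π × 0.875²) = 0.024945. Accumulating E over each segment gives final E = 2.2451.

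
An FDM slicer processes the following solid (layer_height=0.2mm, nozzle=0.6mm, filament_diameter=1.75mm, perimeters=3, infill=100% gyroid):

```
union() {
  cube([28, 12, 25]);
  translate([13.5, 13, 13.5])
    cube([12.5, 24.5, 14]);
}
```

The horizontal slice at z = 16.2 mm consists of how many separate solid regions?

2

At z = 16.2 mm: the cube is present — its section is the full 28×12 rectangle; the 12.5×24.5 cube at (13.5, 13) contributes its full rectangle; Merging all regions: the 2 present regions are separate (no shared area or edge), so areas and boundary lengths simply add and each stays a separate island — 2 connected regions. The result has 2 disconnected regions.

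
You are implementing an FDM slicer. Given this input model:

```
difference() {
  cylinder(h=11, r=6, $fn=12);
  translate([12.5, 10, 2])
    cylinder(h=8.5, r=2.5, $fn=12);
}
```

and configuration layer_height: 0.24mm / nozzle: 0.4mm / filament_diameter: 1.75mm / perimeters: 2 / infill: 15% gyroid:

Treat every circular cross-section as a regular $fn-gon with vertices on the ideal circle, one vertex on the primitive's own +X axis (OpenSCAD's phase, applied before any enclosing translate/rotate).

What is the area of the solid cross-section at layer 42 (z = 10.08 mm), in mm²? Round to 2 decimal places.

108.00 mm²

At z = 10.08 mm: the r=6 cylinder gives a regular 12-gon of circumradius 6 (constant along its height) (area = (12/2)·6.000²·sin(360°/12) = 108.00 mm²); the r=2.5 cylinder at (12.5, 10) gives a regular 12-gon of circumradius 2.5 (constant along its height) (area = (12/2)·2.500²·sin(360°/12) = 18.75 mm²); After the difference (first − rest): starting from the r=6 cylinder (108.00 mm²), the r=2.5 cylinder at (12.5, 10) misses the remaining region (no effect) — area = 108.00 mm². Overall, the cross-section is a single solid region. Net area = 108.00 mm².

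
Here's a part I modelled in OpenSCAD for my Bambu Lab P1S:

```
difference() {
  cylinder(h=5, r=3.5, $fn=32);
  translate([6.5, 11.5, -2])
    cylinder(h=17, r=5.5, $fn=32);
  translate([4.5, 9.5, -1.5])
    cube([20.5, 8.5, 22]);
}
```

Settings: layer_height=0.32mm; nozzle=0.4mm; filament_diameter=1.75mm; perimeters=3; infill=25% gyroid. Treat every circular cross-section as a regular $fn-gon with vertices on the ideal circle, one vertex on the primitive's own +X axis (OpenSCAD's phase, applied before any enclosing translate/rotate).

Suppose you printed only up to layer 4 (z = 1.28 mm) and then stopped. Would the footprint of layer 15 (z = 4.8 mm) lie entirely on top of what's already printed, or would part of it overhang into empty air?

entirely on top

Compare the two slices. At z = 1.28: the cylinder: section is a regular 32-gon, circumradius r=3.5 (area = (32/2)·3.500²·sin(360°/32) = 38.24 mm²); the cylinder at (6.5, 11.5): section is a regular 32-gon, circumradius r=5.5 (area = (32/2)·5.500²·sin(360°/32) = 94.42 mm²); the cube at (4.5, 9.5) is present — its section is the full 20.5×8.5 rectangle (area 174.25 mm²); After the difference (first − rest): starting from the r=3.5 cylinder (38.24 mm²), the r=5.5 cylinder at (6.5, 11.5) misses the remaining region (no effect); the 20.5×8.5 cube at (4.5, 9.5) misses the remaining region (no effect) — area = 38.24 mm². At z = 4.8: the cylinder: section is a regular 32-gon, circumradius r=3.5 (area = (32/2)·3.500²·sin(360°/32) = 38.24 mm²); the r=5.5 cylinder at (6.5, 11.5) gives a regular 32-gon of circumradius 5.5 (constant along its height) (area = (32/2)·5.500²·sin(360°/32) = 94.42 mm²); the 20.5×8.5 cube at (4.5, 9.5) contributes its full rectangle (area 174.25 mm²); After the difference (first − rest): starting from the r=3.5 cylinder (38.24 mm²), the r=5.5 cylinder at (6.5, 11.5) misses the remaining region (no effect); the 20.5×8.5 cube at (4.5, 9.5) misses the remaining region (no effect) — area = 38.24 mm². Checking containment: the cross-section at z = 4.8 is a subset of the cross-section at z = 1.28.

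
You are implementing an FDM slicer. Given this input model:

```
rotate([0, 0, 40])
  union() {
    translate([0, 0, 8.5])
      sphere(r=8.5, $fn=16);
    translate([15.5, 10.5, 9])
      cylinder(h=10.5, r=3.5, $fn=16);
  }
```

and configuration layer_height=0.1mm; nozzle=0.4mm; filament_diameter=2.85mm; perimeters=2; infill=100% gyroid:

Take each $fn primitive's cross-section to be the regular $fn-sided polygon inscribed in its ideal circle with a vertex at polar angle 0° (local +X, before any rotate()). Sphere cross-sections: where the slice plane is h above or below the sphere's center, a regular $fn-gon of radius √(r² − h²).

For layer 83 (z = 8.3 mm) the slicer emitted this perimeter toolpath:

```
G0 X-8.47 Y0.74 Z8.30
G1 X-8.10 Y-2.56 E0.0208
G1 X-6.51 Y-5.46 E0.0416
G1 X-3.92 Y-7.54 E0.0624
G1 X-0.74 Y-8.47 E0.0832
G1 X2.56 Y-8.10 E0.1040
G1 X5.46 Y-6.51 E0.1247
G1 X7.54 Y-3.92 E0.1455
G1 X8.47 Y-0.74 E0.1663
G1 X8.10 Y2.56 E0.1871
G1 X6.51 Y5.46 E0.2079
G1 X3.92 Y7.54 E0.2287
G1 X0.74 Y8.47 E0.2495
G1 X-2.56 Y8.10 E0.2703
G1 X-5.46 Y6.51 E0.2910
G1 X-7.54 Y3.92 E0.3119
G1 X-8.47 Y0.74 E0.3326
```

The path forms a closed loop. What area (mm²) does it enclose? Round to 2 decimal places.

Apply the shoelace formula to the sequence of (X, Y) vertices; enclosed area = 221.09 mm².

221.09 mm²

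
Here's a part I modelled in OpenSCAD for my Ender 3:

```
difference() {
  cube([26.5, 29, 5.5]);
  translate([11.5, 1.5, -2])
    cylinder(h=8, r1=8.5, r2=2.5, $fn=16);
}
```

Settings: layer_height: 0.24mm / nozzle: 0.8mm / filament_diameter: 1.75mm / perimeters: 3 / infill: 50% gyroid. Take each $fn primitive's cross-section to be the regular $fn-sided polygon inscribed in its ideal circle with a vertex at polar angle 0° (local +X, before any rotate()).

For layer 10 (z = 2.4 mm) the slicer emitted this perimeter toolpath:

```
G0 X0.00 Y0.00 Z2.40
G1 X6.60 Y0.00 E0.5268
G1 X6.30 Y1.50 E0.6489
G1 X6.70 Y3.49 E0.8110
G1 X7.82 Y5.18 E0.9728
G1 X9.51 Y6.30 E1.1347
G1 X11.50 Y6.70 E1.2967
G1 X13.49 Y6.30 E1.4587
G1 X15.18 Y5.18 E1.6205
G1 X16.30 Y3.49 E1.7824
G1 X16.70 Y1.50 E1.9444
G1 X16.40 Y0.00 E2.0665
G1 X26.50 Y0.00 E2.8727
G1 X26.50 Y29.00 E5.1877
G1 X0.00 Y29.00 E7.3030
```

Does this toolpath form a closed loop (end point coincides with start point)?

no

Start point (G0): (0.00, 0.00). End point (last G1): the path does not return to the start — open.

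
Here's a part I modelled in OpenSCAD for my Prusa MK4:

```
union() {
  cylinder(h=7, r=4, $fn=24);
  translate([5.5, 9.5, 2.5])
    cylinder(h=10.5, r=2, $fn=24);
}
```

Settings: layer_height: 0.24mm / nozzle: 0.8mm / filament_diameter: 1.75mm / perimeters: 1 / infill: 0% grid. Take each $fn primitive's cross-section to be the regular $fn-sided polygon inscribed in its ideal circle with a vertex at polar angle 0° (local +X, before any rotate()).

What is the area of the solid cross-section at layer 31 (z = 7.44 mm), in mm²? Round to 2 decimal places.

12.42 mm²

At z = 7.44 mm: the cylinder is absent (z outside [0, 7]); the cylinder at (5.5, 9.5): section is a regular 24-gon, circumradius r=2 (area = (24/2)·2.000²·sin(360°/24) = 12.42 mm²); Merging all regions: only the r=2 cylinder at (5.5, 9.5) is present, so the union is just that shape — area = 12.42 mm². Overall, the cross-section is a single solid region. Net area = 12.42 mm².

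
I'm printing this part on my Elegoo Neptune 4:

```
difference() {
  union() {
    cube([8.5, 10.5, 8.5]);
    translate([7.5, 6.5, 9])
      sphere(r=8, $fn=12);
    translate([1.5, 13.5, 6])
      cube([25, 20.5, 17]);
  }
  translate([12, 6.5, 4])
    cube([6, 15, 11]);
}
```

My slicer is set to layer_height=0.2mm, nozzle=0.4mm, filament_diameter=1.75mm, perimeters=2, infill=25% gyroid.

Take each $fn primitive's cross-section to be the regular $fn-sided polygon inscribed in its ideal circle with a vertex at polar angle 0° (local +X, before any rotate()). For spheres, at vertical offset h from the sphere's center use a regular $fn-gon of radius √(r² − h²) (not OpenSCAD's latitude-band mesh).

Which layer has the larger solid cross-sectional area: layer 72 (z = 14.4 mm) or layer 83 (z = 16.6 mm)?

layer 72 (z = 14.4 mm)

Layer 72 (z = 14.4): the cube is not intersected at this z (z outside [0, 8.5]); the r=8 sphere at (7.5, 6.5) slices to a regular 12-gon of circumradius 5.903 (√(r²−h²) with h=5.4 from center) (area = (12/2)·5.903²·sin(360°/12) = 104.52 mm²); the cube at (1.5, 13.5) is present — its section is the full 25×20.5 rectangle (area 512.50 mm²); Taking the union: the 2 present regions are separate (no shared area or edge), so areas and boundary lengths simply add and each stays a separate island — area = 617.02 mm²; the cube at (12, 6.5) is present — its section is the full 6×15 rectangle (area 90.00 mm²); After the difference (first − rest): starting from that combined region (617.02 mm²), the 6×15 cube at (12, 6.5) partially overlaps it — only the 51.16 mm² overlap (of its 90.00 mm²) is removed, clipping the outline — area = 565.86 mm². So its area = 565.86 mm². Layer 83 (z = 16.6): the cube is absent (z outside [0, 8.5]); the r=8 sphere at (7.5, 6.5) slices to a regular 12-gon of circumradius 2.498 (√(r²−h²) with h=7.6 from center) (area = (12/2)·2.498²·sin(360°/12) = 18.72 mm²); the cube at (1.5, 13.5) (footprint 25×20.5) is included at this height (area 512.50 mm²); Combining (union): the 2 present regions are separate (no shared area or edge), so areas and boundary lengths simply add and each stays a separate island — area = 531.22 mm²; the cube at (12, 6.5) is absent (z outside [4, 15]); Taking the first minus the rest: none of the subtracted shapes is present at this height, so the result so far is unchanged — area = 531.22 mm². So its area = 531.22 mm². Layer 72 is larger (565.86 vs 531.22 mm²).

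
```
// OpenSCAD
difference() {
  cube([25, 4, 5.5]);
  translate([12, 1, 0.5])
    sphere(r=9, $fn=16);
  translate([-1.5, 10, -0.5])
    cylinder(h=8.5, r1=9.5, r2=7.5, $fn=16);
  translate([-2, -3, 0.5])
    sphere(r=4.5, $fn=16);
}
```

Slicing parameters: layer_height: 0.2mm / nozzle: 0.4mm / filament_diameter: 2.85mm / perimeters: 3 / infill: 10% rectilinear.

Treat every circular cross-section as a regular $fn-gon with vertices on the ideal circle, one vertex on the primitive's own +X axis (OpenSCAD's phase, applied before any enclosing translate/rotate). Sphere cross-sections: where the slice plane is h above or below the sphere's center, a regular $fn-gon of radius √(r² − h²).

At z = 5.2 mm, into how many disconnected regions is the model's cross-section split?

2

At z = 5.2 mm: the cube (footprint 25×4) is included at this height; the r=9 sphere at (12, 1) contributes a regular 16-gon of circumradius √(9²−4.7²) = 7.675; the cone at (-1.5, 10) (r1=9.5→r2=7.5) has section circumradius 8.159 here — a regular 16-gon; the sphere at (-2, -3) is not intersected at this z (|z−center|=4.700 > r=4.5); After the difference (first − rest): starting from the 25×4 cube, the r=9 sphere at (12, 1) partially overlaps it — only the 59.41 mm² overlap (of its 180.35 mm²) is removed, clipping the outline; the cone at (-1.5, 10) partially overlaps it — only the 4.53 mm² overlap (of its 203.79 mm²) is removed, clipping the outline — 2 connected regions. The result has 2 disconnected regions.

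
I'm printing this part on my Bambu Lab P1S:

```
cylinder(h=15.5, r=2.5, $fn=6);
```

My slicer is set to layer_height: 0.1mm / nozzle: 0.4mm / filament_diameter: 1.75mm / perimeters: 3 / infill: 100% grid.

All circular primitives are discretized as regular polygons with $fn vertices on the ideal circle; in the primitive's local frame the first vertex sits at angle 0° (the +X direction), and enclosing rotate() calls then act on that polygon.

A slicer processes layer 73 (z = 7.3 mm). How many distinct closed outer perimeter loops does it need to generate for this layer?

1

At z = 7.3 mm: the r=2.5 cylinder contributes a regular 6-gon of circumradius 2.5. The result has 1 disconnected region.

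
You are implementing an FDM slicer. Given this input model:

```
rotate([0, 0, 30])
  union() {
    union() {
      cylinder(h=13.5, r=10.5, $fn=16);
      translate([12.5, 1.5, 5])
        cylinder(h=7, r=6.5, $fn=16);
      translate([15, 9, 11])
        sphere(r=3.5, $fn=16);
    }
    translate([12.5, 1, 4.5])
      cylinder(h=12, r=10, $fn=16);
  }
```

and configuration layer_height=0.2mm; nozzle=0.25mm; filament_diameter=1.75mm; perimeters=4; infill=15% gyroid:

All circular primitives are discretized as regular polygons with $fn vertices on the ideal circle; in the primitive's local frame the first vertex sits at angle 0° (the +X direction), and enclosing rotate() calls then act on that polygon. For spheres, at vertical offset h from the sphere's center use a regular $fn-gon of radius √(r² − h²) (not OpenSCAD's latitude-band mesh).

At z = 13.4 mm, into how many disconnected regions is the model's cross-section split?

At z = 13.4 mm: the cylinder: section is a regular 16-gon, circumradius r=10.5; the cylinder at (12.5, 1.5) is not intersected at this z (z outside [5, 12]); the sphere at (15, 9): section is a regular 16-gon, circumradius = √(r²−h²) = √(3.5²−2.4²) = 2.548; Combining (union): the 2 present regions are separate (no shared area or edge), so areas and boundary lengths simply add and each stays a separate island — 2 connected regions; the r=10 cylinder at (12.5, 1) gives a regular 16-gon of circumradius 10 (constant along its height); Taking the union: the regions partially overlap (shared area 101.85 mm²), so overlapping operands fuse into one piece — 1 connected region; (rotated 30° about Z; rotation is an isometry so areas/perimeters/island counts are preserved). The result has 1 disconnected region.

1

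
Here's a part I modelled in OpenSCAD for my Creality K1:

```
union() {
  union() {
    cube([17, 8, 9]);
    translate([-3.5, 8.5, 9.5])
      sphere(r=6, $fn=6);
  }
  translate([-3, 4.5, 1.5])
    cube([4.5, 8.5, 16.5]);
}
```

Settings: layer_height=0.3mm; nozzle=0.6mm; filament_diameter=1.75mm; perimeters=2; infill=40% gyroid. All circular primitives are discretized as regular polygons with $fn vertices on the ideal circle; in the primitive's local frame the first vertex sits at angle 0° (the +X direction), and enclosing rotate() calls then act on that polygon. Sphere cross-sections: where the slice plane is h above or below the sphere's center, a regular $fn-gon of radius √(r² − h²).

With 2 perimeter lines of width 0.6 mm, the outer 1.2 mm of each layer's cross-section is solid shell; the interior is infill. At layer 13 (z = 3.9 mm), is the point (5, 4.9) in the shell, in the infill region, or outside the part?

At z = 3.9 mm: the cube (footprint 17×8) is included at this height; the r=6 sphere at (-3.5, 8.5) contributes a regular 6-gon of circumradius √(6²−5.6²) = 2.154; Combining (union): the 2 present regions are separate (no shared area or edge), so areas and boundary lengths simply add and each stays a separate island — 2 connected regions; the cube at (-3, 4.5) is present — its section is the full 4.5×8.5 rectangle; Taking the union: the regions partially overlap (shared area 9.41 mm²), so overlapping operands fuse into one piece — 1 connected region. Overall, the cross-section is a single solid region. The nearest boundary edge runs (1.50, 8.00)→(17.00, 8.00); distance from the point to it = 3.10 mm. The point is inside the cross-section and 3.10 mm from the nearest boundary — more than the 1.2 mm shell width (2 × 0.6), so it's in the infill interior.

infill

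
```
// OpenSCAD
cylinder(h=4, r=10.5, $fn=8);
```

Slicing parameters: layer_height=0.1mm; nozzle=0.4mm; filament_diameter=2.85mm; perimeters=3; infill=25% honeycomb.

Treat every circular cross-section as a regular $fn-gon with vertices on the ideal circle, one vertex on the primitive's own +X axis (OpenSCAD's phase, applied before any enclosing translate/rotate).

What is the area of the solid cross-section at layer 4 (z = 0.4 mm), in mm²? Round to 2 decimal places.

At z = 0.4 mm: the r=10.5 cylinder gives a regular 8-gon of circumradius 10.5 (constant along its height) (area = (8/2)·10.500²·sin(360°/8) = 311.83 mm²). Overall, the cross-section is a single solid region. Net area = 311.83 mm².

311.83 mm²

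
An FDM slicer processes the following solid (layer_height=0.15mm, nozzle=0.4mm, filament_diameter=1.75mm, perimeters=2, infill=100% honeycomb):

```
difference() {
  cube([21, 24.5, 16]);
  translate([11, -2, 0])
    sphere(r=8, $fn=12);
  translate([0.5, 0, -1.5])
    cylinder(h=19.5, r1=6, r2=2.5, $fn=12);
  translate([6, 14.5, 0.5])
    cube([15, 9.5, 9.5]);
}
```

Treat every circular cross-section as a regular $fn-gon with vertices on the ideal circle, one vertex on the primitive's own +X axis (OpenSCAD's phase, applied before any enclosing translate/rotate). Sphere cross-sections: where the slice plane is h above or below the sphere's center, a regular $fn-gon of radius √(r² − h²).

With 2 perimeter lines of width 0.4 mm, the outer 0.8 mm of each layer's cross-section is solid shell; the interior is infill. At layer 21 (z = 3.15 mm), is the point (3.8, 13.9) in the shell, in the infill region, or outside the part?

infill

At z = 3.15 mm: the cube (footprint 21×24.5) is included at this height; the r=8 sphere at (11, -2) contributes a regular 12-gon of circumradius √(8²−3.15²) = 7.354; the cone at (0.5, 0): at t=0.238 of its height the radius interpolates to r₁+(r₂−r₁)t = 5.165, giving a regular 12-gon of that circumradius; the 15×9.5 cube at (6, 14.5) contributes its full rectangle; Subtracting the remaining from the first: starting from the 21×24.5 cube, the r=8 sphere at (11, -2) partially overlaps it — only the 52.77 mm² overlap (of its 162.23 mm²) is removed, clipping the outline; the cone at (0.5, 0) partially overlaps it — only the 20.69 mm² overlap (of its 80.04 mm²) is removed, clipping the outline; the 15×9.5 cube at (6, 14.5) lies inside it touching the edge (removes its full 142.50 mm²) — 1 connected region. Overall, the cross-section is a single solid region. The nearest boundary edge runs (6.00, 24.00)→(6.00, 14.50); distance from the point to it = 2.28 mm. The point is inside the cross-section and 2.28 mm from the nearest boundary — more than the 0.8 mm shell width (2 × 0.4), so it's in the infill interior.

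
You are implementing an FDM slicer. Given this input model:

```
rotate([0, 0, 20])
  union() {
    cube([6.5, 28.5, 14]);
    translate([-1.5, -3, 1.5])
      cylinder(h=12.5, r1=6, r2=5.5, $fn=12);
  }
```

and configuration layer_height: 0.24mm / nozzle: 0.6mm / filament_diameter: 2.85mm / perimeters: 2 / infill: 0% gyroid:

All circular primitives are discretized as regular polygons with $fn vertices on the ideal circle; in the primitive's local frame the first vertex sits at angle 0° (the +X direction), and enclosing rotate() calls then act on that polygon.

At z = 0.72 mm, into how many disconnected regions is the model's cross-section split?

At z = 0.72 mm: the cube (footprint 6.5×28.5) is included at this height; the cone at (-1.5, -3) does not reach this height (z outside [1.5, 14]); Merging all regions: only the 6.5×28.5 cube is present, so the union is just that shape — 1 connected region; (whole slice rotated 20° about Z — lengths, areas and connectivity unchanged). The result has 1 disconnected region.

1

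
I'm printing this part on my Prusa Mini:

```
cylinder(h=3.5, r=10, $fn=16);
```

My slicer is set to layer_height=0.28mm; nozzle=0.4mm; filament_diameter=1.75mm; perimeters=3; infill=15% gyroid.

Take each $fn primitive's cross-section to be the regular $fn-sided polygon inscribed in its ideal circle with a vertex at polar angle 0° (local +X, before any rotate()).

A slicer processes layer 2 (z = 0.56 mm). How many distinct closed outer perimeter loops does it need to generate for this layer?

1

At z = 0.56 mm: the cylinder: section is a regular 16-gon, circumradius r=10. The result has 1 disconnected region.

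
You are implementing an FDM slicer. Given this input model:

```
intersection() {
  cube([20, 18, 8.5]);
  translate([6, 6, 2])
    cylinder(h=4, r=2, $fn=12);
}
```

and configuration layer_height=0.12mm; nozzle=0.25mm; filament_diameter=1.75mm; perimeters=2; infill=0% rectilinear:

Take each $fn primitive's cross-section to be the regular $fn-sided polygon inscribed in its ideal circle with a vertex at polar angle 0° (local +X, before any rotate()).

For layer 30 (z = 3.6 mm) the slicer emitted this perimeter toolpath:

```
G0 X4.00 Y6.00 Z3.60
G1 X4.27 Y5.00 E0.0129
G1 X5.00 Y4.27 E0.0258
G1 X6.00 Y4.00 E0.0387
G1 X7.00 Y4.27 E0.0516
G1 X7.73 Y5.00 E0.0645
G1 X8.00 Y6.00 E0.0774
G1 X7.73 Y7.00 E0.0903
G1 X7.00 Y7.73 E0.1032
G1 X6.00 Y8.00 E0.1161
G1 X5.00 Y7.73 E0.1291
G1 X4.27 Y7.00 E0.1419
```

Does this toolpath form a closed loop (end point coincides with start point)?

no

Start point (G0): (4.00, 6.00). End point (last G1): the path does not return to the start — open.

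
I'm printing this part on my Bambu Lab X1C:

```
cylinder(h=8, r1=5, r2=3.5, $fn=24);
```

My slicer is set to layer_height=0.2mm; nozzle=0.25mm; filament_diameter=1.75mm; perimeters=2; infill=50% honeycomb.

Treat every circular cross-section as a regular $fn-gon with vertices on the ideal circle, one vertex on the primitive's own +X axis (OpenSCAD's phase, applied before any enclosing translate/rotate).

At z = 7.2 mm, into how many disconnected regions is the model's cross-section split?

At z = 7.2 mm: the cone contributes a regular 24-gon of circumradius 3.650 (interpolated between r1=5 and r2=3.5 at t=0.900). The result has 1 disconnected region.

1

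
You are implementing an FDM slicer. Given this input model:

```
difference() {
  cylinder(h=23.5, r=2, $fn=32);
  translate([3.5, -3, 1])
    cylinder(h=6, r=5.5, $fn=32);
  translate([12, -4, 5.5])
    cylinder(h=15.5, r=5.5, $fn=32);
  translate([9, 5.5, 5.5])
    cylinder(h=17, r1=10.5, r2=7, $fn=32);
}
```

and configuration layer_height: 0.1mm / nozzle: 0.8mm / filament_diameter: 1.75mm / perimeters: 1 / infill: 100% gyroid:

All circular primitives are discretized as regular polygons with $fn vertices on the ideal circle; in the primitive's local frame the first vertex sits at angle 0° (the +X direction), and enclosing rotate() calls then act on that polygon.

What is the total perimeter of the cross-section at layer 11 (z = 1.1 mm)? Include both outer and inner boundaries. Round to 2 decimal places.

At z = 1.1 mm: the cylinder: section is a regular 32-gon, circumradius r=2 (perimeter = 2·32·2.000·sin(180°/32) = 12.55 mm); the r=5.5 cylinder at (3.5, -3) gives a regular 32-gon of circumradius 5.5 (constant along its height) (perimeter = 2·32·5.500·sin(180°/32) = 34.50 mm); the cylinder at (12, -4) does not reach this height (z outside [5.5, 21]); the cone at (9, 5.5) is not intersected at this z (z outside [5.5, 22.5]); After the difference (first − rest): starting from the r=2 cylinder, the r=5.5 cylinder at (3.5, -3) partially overlaps it — only the 9.21 mm² overlap (of its 94.42 mm²) is removed, clipping the outline — boundary = 9.17 mm. Overall, the cross-section is a single solid region. Total boundary length (outer) = 9.17 mm.

9.17 mm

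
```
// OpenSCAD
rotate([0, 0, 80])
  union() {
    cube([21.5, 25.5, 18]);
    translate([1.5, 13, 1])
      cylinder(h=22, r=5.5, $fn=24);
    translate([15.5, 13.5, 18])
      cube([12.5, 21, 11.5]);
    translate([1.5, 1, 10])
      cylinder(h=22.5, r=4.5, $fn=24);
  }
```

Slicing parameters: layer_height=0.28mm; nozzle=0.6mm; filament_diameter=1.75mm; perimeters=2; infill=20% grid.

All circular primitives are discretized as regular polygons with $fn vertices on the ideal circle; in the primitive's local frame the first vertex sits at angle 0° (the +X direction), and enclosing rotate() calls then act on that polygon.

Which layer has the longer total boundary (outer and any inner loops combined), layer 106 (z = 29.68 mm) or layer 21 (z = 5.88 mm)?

layer 21 (z = 5.88 mm)

Layer 106 (z = 29.68): the cube is absent (z outside [0, 18]); the cylinder at (1.5, 13) is absent (z outside [1, 23]); the cube at (15.5, 13.5) is not intersected at this z (z outside [18, 29.5]); the cylinder at (1.5, 1): section is a regular 24-gon, circumradius r=4.5 (perimeter = 2·24·4.500·sin(180°/24) = 28.19 mm); Taking the union: only the r=4.5 cylinder at (1.5, 1) is present, so the union is just that shape — boundary = 28.19 mm; (whole slice rotated 80° about Z — lengths, areas and connectivity unchanged). So its perimeter = 28.19 mm. Layer 21 (z = 5.88): the 21.5×25.5 cube contributes its full rectangle (perimeter 94.00 mm); the r=5.5 cylinder at (1.5, 13) gives a regular 24-gon of circumradius 5.5 (constant along its height) (perimeter = 2·24·5.500·sin(180°/24) = 34.46 mm); the cube at (15.5, 13.5) does not reach this height (z outside [18, 29.5]); the cylinder at (1.5, 1) does not reach this height (z outside [10, 32.5]); Combining (union): the regions partially overlap (shared area 63.18 mm²), so the edge portions inside another operand are dropped and the merged outline is re-measured after clipping — boundary = 97.63 mm; (whole slice rotated 80° about Z — lengths, areas and connectivity unchanged). So its perimeter = 97.63 mm. Layer 21 is larger (97.63 vs 28.19 mm).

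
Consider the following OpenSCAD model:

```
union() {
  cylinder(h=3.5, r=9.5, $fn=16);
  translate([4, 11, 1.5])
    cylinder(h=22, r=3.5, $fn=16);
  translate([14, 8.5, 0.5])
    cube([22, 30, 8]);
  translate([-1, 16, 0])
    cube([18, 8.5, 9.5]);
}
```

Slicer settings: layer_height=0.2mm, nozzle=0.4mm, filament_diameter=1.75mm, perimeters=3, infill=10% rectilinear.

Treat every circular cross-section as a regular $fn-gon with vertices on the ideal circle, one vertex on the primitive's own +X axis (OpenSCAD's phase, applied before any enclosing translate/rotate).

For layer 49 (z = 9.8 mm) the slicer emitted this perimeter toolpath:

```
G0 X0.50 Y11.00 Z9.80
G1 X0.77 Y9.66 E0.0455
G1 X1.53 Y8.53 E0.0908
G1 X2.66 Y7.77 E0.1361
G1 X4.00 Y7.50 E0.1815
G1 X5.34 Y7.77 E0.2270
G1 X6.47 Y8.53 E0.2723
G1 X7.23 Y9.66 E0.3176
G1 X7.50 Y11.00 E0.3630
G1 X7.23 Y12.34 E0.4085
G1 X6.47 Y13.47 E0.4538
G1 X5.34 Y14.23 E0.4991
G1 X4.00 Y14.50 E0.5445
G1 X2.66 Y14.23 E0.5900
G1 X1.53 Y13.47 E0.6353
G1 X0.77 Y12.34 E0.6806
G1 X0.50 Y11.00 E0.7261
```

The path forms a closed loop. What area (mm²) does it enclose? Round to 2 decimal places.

37.43 mm²

Apply the shoelace formula to the sequence of (X, Y) vertices; enclosed area = 37.43 mm².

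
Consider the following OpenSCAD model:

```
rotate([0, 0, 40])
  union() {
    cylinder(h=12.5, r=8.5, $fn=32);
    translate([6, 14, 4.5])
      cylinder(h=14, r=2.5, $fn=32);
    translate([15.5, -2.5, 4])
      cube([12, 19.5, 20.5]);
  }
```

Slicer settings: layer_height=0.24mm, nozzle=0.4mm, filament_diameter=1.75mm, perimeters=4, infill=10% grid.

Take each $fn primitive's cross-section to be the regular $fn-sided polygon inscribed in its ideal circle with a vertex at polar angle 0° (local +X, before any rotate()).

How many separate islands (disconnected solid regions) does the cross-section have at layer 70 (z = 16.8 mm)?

2

At z = 16.8 mm: the cylinder does not reach this height (z outside [0, 12.5]); the r=2.5 cylinder at (6, 14) contributes a regular 32-gon of circumradius 2.5; the 12×19.5 cube at (15.5, -2.5) contributes its full rectangle; Combining (union): the 2 present regions are separate (no shared area or edge), so areas and boundary lengths simply add and each stays a separate island — 2 connected regions; (rotated 40° about Z; rotation is an isometry so areas/perimeters/island counts are preserved). Overall, the cross-section has 2 separate islands. Island count = 2.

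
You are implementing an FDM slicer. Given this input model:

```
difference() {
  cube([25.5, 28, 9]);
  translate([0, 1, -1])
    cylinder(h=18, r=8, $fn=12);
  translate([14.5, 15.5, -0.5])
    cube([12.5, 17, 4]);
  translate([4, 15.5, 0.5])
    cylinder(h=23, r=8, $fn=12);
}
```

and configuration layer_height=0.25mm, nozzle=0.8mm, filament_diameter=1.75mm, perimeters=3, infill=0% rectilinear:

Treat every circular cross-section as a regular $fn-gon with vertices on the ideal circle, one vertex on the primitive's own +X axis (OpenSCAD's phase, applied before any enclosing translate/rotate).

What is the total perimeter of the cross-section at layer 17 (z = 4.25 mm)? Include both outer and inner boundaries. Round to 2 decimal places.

114.32 mm

At z = 4.25 mm: the 25.5×28 cube contributes its full rectangle (perimeter 107.00 mm); the r=8 cylinder at (0, 1) contributes a regular 12-gon of circumradius 8 (perimeter = 2·12·8.000·sin(180°/12) = 49.69 mm); the cube at (14.5, 15.5) is absent (z outside [-0.5, 3.5]); the r=8 cylinder at (4, 15.5) gives a regular 12-gon of circumradius 8 (constant along its height) (perimeter = 2·12·8.000·sin(180°/12) = 49.69 mm); After the difference (first − rest): starting from the 25.5×28 cube, the r=8 cylinder at (0, 1) partially overlaps it — only the 55.87 mm² overlap (of its 192.00 mm²) is removed, clipping the outline; the r=8 cylinder at (4, 15.5) partially overlaps it — only the 153.93 mm² overlap (of its 192.00 mm²) is removed, clipping the outline — boundary = 114.32 mm. Overall, the cross-section is a single solid region. Total boundary length (outer) = 114.32 mm.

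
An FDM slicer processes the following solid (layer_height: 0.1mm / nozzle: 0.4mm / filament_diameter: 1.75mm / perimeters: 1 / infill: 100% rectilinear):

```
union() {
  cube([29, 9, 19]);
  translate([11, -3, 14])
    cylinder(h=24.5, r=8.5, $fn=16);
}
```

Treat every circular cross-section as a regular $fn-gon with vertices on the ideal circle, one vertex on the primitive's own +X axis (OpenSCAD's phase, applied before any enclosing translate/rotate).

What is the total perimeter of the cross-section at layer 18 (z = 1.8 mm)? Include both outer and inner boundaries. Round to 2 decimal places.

At z = 1.8 mm: the cube (footprint 29×9) is included at this height (perimeter 76.00 mm); the cylinder at (11, -3) is absent (z outside [14, 38.5]); Combining (union): only the 29×9 cube is present, so the union is just that shape — boundary = 76.00 mm. Overall, the cross-section is a single solid region. Total boundary length (outer) = 76.00 mm.

76.00 mm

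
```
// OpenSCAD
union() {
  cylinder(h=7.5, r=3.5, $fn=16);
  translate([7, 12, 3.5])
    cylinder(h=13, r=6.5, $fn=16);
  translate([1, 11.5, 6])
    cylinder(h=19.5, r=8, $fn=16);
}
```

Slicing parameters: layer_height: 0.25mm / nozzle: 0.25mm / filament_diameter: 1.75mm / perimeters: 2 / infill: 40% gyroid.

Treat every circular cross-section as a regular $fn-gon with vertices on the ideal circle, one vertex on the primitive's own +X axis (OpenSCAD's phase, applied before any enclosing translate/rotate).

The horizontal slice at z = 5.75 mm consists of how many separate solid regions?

2

At z = 5.75 mm: the r=3.5 cylinder contributes a regular 16-gon of circumradius 3.5; the r=6.5 cylinder at (7, 12) gives a regular 16-gon of circumradius 6.5 (constant along its height); the cylinder at (1, 11.5) is absent (z outside [6, 25.5]); Combining (union): the 2 present regions are separate (no shared area or edge), so areas and boundary lengths simply add and each stays a separate island — 2 connected regions. The result has 2 disconnected regions.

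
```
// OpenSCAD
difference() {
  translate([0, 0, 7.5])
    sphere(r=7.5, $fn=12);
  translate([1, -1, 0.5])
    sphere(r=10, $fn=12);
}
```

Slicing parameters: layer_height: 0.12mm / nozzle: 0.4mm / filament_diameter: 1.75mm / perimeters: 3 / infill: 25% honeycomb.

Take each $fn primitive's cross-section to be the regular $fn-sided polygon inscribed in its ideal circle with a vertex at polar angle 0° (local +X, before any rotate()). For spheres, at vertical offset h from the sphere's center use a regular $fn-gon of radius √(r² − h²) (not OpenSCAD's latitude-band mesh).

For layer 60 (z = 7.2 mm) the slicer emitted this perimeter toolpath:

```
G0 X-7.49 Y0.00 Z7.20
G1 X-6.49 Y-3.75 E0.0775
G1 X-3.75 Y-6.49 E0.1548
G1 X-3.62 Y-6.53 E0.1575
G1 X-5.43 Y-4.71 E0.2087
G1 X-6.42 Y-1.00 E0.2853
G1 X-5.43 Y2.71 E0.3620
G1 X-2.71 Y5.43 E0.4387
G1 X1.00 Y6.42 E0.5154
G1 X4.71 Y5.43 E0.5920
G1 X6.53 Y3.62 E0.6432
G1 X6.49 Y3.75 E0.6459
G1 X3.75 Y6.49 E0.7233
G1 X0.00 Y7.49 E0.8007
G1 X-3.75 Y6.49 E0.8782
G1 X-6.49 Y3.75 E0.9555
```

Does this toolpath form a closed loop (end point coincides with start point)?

Start point (G0): (-7.49, 0.00). End point (last G1): the path does not return to the start — open.

no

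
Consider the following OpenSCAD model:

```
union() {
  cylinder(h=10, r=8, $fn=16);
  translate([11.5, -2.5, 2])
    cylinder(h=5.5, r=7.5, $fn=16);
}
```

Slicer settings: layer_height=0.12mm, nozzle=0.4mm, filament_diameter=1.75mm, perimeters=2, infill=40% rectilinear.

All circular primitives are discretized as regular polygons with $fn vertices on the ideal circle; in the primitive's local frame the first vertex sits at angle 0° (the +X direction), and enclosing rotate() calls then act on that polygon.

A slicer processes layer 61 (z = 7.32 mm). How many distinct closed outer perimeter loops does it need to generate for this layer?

1

At z = 7.32 mm: the r=8 cylinder gives a regular 16-gon of circumradius 8 (constant along its height); the r=7.5 cylinder at (11.5, -2.5) gives a regular 16-gon of circumradius 7.5 (constant along its height); Merging all regions: the regions partially overlap (shared area 23.70 mm²), so overlapping operands fuse into one piece — 1 connected region. The result has 1 disconnected region.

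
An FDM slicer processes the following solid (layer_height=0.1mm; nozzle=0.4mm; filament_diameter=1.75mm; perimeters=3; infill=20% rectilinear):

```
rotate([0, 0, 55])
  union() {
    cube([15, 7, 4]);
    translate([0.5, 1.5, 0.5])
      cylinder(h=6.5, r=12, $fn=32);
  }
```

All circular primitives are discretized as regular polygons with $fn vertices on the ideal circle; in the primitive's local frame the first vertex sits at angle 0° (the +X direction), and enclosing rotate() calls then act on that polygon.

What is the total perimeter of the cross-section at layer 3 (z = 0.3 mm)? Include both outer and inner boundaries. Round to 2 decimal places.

At z = 0.3 mm: the 15×7 cube contributes its full rectangle (perimeter 44.00 mm); the cylinder at (0.5, 1.5) is not intersected at this z (z outside [0.5, 7]); Merging all regions: only the 15×7 cube is present, so the union is just that shape — boundary = 44.00 mm; (whole slice rotated 55° about Z — lengths, areas and connectivity unchanged). Overall, the cross-section is a single solid region. Total boundary length (outer) = 44.00 mm.

44.00 mm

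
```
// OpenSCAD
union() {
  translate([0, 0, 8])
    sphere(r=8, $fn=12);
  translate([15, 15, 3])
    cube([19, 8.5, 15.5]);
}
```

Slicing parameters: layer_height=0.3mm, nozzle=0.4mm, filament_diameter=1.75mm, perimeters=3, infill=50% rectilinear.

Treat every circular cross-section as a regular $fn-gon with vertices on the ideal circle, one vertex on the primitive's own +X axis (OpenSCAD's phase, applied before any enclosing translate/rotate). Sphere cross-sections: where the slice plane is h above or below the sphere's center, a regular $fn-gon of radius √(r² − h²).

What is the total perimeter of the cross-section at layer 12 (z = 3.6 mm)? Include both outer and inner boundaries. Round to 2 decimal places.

96.50 mm

At z = 3.6 mm: the sphere: section is a regular 12-gon, circumradius = √(r²−h²) = √(8²−4.4²) = 6.681 (perimeter = 2·12·6.681·sin(180°/12) = 41.50 mm); the cube at (15, 15) is present — its section is the full 19×8.5 rectangle (perimeter 55.00 mm); Merging all regions: the 2 present regions are separate (no shared area or edge), so areas and boundary lengths simply add and each stays a separate island — boundary = 96.50 mm. Overall, the cross-section has 2 separate islands. Total boundary length (outer) = 96.50 mm.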